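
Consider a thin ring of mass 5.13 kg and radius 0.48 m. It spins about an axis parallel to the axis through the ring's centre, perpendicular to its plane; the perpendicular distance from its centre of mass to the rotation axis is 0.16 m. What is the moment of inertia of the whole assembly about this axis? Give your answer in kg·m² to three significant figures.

1.31

I_cm = MR² = (5.13)(0.48)² = 1.182 kg·m²; centre at d = 0.16 m, so the parallel axis theorem gives I = 1.182 + (5.13)(0.16)² = 1.3133 kg·m².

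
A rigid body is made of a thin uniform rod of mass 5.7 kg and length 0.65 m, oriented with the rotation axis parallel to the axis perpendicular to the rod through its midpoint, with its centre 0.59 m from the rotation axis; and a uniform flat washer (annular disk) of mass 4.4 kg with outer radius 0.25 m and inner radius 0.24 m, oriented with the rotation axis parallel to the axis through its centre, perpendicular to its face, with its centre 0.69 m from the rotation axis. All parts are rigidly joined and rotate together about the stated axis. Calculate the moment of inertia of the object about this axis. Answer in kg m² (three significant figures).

4.54

Thin rod: I_cm = (1/12)ML² = (1/12)(5.7)(0.65)² = 0.20069 kg m²; centre at d = 0.59 m, so the parallel axis theorem gives I = 0.20069 + (5.7)(0.59)² = 2.1849 kg m².
Annular disk: I_cm = (1/2)M(R²+r²) = (1/2)(4.4)[(0.25)² + (0.24)²] = 0.26422 kg m²; centre at d = 0.69 m, so the parallel axis theorem gives I = 0.26422 + (4.4)(0.69)² = 2.3591 kg m².
Total I = 2.1849 + 2.3591 = 4.5439 kg m².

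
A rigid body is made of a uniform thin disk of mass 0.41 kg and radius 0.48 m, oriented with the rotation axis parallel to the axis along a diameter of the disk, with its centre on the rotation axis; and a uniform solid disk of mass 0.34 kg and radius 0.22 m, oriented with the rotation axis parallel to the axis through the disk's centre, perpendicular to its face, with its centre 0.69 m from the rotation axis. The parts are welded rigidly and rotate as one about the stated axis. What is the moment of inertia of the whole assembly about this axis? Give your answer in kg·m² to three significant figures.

Thin disk: I_cm = (1/4)MR² = (1/4)(0.41)(0.48)² = 0.023616 kg·m²; axis through the centre, so I = 0.023616 kg·m².
Solid disk: I_cm = (1/2)MR² = (1/2)(0.34)(0.22)² = 0.008228 kg·m²; centre at d = 0.69 m, so I = I_cm + Md² gives I = 0.008228 + (0.34)(0.69)² = 0.1701 kg·m².
Total I = 0.023616 + 0.1701 = 0.19372 kg·m².

0.194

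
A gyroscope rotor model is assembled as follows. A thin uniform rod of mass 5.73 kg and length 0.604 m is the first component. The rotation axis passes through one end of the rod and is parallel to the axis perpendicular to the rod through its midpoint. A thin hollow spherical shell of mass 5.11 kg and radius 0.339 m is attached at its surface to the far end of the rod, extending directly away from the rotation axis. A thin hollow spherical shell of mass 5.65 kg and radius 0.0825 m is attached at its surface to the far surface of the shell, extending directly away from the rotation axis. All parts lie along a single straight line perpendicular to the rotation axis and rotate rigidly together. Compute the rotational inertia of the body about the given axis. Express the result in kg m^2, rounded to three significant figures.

Thin rod: I_cm = (1/12)ML² = (1/12)(5.73)(0.604)² = 0.1742 kg m^2; centre at d = 0.302 m, so the parallel axis theorem gives I = 0.1742 + (5.73)(0.302)² = 0.6968 kg m^2.
Spherical shell: I_cm = (2/3)MR² = (2/3)(5.11)(0.339)² = 0.3915 kg m^2; centre at d = 0.302 + 0.302 + 0.339 = 0.943 m, so the parallel axis theorem gives I = 0.3915 + (5.11)(0.943)² = 4.9356 kg m^2.
Spherical shell: I_cm = (2/3)MR² = (2/3)(5.65)(0.0825)² = 0.025637 kg m^2; centre at d = 0.302 + 0.302 + 0.339 + 0.339 + 0.0825 = 1.3645 m, so the parallel axis theorem gives I = 0.025637 + (5.65)(1.3645)² = 10.545 kg m^2.
Total I = 0.6968 + 4.9356 + 10.545 = 16.178 kg m^2.

16.2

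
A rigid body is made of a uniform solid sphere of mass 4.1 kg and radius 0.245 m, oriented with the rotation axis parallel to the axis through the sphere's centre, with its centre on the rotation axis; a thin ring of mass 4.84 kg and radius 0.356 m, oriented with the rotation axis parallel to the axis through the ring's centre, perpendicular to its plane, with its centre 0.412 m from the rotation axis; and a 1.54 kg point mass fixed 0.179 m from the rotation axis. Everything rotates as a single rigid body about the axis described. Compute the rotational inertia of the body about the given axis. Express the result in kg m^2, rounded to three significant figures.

Solid sphere: I_cm = (2/5)MR² = (2/5)(4.1)(0.245)² = 0.098441 kg m^2; axis through the centre, so I = 0.098441 kg m^2.
Thin ring: I_cm = MR² = (4.84)(0.356)² = 0.6134 kg m^2; centre at d = 0.412 m, so the parallel axis theorem gives I = 0.6134 + (4.84)(0.412)² = 1.435 kg m^2.
Point mass: I_cm = 0; centre at d = 0.179 m, so the parallel axis theorem gives I = 0 + (1.54)(0.179)² = 0.049343 kg m^2.
Total I = 0.098441 + 1.435 + 0.049343 = 1.5827 kg m^2.

1.58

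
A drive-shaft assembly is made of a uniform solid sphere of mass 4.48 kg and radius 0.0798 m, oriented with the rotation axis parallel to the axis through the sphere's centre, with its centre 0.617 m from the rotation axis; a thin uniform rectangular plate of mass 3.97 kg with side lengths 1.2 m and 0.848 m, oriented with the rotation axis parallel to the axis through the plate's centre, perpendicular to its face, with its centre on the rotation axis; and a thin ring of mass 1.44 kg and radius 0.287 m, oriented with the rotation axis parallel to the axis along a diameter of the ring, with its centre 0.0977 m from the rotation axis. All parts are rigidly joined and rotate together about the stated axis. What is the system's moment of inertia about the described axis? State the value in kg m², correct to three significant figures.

2.50

Solid sphere: I_cm = (2/5)MR² = (2/5)(4.48)(0.0798)² = 0.011412 kg m²; centre at d = 0.617 m, so I = I_cm + Md² gives I = 0.011412 + (4.48)(0.617)² = 1.7169 kg m².
Rectangular plate: I_cm = (1/12)M(a²+b²) = (1/12)(3.97)[(1.2)² + (0.848)²] = 0.7143 kg m²; axis through the centre, so I = 0.7143 kg m².
Thin ring: I_cm = (1/2)MR² = (1/2)(1.44)(0.287)² = 0.059306 kg m²; centre at d = 0.0977 m, so I = I_cm + Md² gives I = 0.059306 + (1.44)(0.0977)² = 0.073051 kg m².
Total I = 1.7169 + 0.7143 + 0.073051 = 2.5043 kg m².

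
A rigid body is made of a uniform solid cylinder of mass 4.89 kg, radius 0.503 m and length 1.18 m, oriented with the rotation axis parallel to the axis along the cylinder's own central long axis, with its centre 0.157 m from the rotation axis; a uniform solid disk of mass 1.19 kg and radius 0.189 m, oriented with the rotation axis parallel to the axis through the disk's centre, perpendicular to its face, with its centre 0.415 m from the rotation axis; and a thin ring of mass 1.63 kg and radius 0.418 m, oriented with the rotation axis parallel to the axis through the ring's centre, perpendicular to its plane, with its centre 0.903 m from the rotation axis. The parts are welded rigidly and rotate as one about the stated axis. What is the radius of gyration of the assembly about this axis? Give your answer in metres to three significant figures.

Solid cylinder: I_cm = (1/2)MR² = (1/2)(4.89)(0.503)² = 0.61861 kg m²; centre at d = 0.157 m, so I = I_cm + Md² gives I = 0.61861 + (4.89)(0.157)² = 0.73914 kg m².
Solid disk: I_cm = (1/2)MR² = (1/2)(1.19)(0.189)² = 0.021254 kg m²; centre at d = 0.415 m, so I = I_cm + Md² gives I = 0.021254 + (1.19)(0.415)² = 0.2262 kg m².
Thin ring: I_cm = MR² = (1.63)(0.418)² = 0.2848 kg m²; centre at d = 0.903 m, so I = I_cm + Md² gives I = 0.2848 + (1.63)(0.903)² = 1.6139 kg m².
Total I = 2.5793 kg m²; total mass M = 7.71 kg.
k = √(I/M) = √(2.5793/7.71) = 0.57839 m.

0.578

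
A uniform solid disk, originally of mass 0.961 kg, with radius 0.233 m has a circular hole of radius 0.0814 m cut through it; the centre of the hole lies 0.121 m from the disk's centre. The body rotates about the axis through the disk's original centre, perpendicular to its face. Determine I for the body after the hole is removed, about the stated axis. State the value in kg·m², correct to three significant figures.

0.0240

Unpierced body about its centre: I₀ = (1/2)MR² = (1/2)(0.961)(0.233)² = 0.026086 kg·m².
The removed disk has mass m = M·(r/R)² = (0.961)(0.0814/0.233)² = 0.11729 kg (same uniform areal density).
Its moment of inertia about the rotation axis (parallel-axis theorem): I_hole = (1/2)mr² + md² = (1/2)(0.11729)(0.0814)² + (0.11729)(0.121)² = 0.0021058 kg·m².
Treating the hole as negative mass, I = I₀ − I_hole = 0.026086 − 0.0021058 = 0.02398 kg·m².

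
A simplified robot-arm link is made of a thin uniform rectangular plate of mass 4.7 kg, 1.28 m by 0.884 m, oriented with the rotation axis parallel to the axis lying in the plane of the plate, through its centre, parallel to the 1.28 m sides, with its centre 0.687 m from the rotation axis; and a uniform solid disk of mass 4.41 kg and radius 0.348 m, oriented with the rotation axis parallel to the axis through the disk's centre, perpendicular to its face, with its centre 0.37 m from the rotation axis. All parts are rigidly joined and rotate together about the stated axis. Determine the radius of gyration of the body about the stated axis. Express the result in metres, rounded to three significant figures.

0.610

Rectangular plate: I_cm = (1/12)Mb² = (1/12)(4.7)(0.884)² = 0.30607 kg m²; centre at d = 0.687 m, so I = I_cm + Md² gives I = 0.30607 + (4.7)(0.687)² = 2.5243 kg m².
Solid disk: I_cm = (1/2)MR² = (1/2)(4.41)(0.348)² = 0.26703 kg m²; centre at d = 0.37 m, so I = I_cm + Md² gives I = 0.26703 + (4.41)(0.37)² = 0.87076 kg m².
Total I = 3.3951 kg m²; total mass M = 9.11 kg.
k = √(I/M) = √(3.3951/9.11) = 0.61047 m.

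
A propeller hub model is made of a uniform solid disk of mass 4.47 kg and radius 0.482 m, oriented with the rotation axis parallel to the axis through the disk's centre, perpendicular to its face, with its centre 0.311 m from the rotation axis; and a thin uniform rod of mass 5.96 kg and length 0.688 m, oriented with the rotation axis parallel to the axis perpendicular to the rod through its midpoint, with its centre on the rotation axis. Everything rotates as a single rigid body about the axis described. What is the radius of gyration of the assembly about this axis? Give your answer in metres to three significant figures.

0.337

Solid disk: I_cm = (1/2)MR² = (1/2)(4.47)(0.482)² = 0.51924 kg m²; centre at d = 0.311 m, so I = I_cm + Md² gives I = 0.51924 + (4.47)(0.311)² = 0.95159 kg m².
Thin rod: I_cm = (1/12)ML² = (1/12)(5.96)(0.688)² = 0.23509 kg m²; axis through the centre, so I = 0.23509 kg m².
Total I = 1.1867 kg m²; total mass M = 10.43 kg.
k = √(I/M) = √(1.1867/10.43) = 0.33731 m.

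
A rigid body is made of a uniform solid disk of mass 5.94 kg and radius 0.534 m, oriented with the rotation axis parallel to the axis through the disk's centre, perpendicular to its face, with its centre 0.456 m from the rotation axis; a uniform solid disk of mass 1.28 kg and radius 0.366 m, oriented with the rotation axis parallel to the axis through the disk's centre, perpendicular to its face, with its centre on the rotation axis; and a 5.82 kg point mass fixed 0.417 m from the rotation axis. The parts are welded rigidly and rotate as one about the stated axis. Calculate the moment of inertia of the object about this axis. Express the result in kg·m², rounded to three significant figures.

Solid disk: I_cm = (1/2)MR² = (1/2)(5.94)(0.534)² = 0.84691 kg·m²; centre at d = 0.456 m, so the parallel axis theorem gives I = 0.84691 + (5.94)(0.456)² = 2.0821 kg·m².
Solid disk: I_cm = (1/2)MR² = (1/2)(1.28)(0.366)² = 0.085732 kg·m²; axis through the centre, so I = 0.085732 kg·m².
Point mass: I_cm = 0; centre at d = 0.417 m, so the parallel axis theorem gives I = 0 + (5.82)(0.417)² = 1.012 kg·m².
Total I = 2.0821 + 0.085732 + 1.012 = 3.1798 kg·m².

3.18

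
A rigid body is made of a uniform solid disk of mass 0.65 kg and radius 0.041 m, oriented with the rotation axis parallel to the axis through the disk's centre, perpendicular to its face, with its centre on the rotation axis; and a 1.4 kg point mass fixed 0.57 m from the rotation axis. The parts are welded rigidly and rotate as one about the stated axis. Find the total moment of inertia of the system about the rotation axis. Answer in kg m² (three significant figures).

0.455

Solid disk: I_cm = (1/2)MR² = (1/2)(0.65)(0.041)² = 0.00054633 kg m²; axis through the centre, so I = 0.00054633 kg m².
Point mass: I_cm = 0; centre at d = 0.57 m, so the parallel axis theorem gives I = 0 + (1.4)(0.57)² = 0.45486 kg m².
Total I = 0.00054633 + 0.45486 = 0.45541 kg m².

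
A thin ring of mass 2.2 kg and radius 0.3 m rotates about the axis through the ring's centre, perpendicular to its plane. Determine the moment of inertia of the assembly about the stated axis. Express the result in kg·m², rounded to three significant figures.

0.198

I_cm = MR² = (2.2)(0.3)² = 0.198 kg·m²; axis through the centre, so I = 0.198 kg·m².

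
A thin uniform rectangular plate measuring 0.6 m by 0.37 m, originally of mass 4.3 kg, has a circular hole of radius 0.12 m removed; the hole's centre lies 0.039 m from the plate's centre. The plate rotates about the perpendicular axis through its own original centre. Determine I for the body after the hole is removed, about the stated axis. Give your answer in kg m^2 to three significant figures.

0.170

Unpierced body about its centre: I₀ = (1/12)M(a²+b²) = (1/12)(4.3)[(0.6)² + (0.37)²] = 0.17806 kg m^2.
The removed disk has mass m = M·πr²/(ab) = (4.3)·π(0.12)²/(0.6·0.37) = 0.87625 kg (same uniform areal density).
Its moment of inertia about the rotation axis (parallel-axis theorem): I_hole = (1/2)mr² + md² = (1/2)(0.87625)(0.12)² + (0.87625)(0.039)² = 0.0076418 kg m^2.
Treating the hole as negative mass, I = I₀ − I_hole = 0.17806 − 0.0076418 = 0.17041 kg m^2.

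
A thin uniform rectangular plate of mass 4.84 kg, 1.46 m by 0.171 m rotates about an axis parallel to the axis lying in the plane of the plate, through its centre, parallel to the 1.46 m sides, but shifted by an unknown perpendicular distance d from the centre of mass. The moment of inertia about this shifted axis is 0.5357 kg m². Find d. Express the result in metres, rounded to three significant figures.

About the centre-of-mass axis, I_cm = (1/12)Mb² = (1/12)(4.84)(0.171)² = 0.011794 kg m².
Parallel axis theorem: I = I_cm + Md², so Md² = 0.5357 − 0.011794 = 0.52391 kg m².
d = √(0.52391 / 4.84) = 0.32901 m.

0.329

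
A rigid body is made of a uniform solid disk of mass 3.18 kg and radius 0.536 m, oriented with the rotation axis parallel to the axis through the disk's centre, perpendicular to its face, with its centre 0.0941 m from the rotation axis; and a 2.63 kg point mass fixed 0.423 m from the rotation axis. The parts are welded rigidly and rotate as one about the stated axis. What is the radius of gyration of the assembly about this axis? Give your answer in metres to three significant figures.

Solid disk: I_cm = (1/2)MR² = (1/2)(3.18)(0.536)² = 0.4568 kg m²; centre at d = 0.0941 m, so I = I_cm + Md² gives I = 0.4568 + (3.18)(0.0941)² = 0.48496 kg m².
Point mass: I_cm = 0; centre at d = 0.423 m, so I = I_cm + Md² gives I = 0 + (2.63)(0.423)² = 0.47058 kg m².
Total I = 0.95554 kg m²; total mass M = 5.81 kg.
k = √(I/M) = √(0.95554/5.81) = 0.40554 m.

0.406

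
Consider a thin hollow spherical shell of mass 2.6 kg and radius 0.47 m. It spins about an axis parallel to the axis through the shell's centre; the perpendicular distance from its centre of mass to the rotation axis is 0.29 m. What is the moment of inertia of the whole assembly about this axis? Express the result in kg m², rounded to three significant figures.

0.602

I_cm = (2/3)MR² = (2/3)(2.6)(0.47)² = 0.38289 kg m²; centre at d = 0.29 m, so the parallel axis theorem gives I = 0.38289 + (2.6)(0.29)² = 0.60155 kg m².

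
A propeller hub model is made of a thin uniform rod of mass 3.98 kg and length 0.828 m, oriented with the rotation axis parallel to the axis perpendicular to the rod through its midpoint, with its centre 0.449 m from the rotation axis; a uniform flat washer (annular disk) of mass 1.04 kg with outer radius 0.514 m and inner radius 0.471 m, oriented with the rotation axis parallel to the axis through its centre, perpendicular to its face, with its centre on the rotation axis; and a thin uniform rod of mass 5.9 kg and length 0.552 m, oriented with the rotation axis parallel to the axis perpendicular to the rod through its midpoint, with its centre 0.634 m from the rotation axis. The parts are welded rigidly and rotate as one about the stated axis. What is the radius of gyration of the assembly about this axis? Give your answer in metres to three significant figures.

0.590

Thin rod: I_cm = (1/12)ML² = (1/12)(3.98)(0.828)² = 0.22739 kg m²; centre at d = 0.449 m, so the parallel axis theorem gives I = 0.22739 + (3.98)(0.449)² = 1.0298 kg m².
Annular disk: I_cm = (1/2)M(R²+r²) = (1/2)(1.04)[(0.514)² + (0.471)²] = 0.25274 kg m²; axis through the centre, so I = 0.25274 kg m².
Thin rod: I_cm = (1/12)ML² = (1/12)(5.9)(0.552)² = 0.14981 kg m²; centre at d = 0.634 m, so the parallel axis theorem gives I = 0.14981 + (5.9)(0.634)² = 2.5214 kg m².
Total I = 3.8038 kg m²; total mass M = 10.92 kg.
k = √(I/M) = √(3.8038/10.92) = 0.5902 m.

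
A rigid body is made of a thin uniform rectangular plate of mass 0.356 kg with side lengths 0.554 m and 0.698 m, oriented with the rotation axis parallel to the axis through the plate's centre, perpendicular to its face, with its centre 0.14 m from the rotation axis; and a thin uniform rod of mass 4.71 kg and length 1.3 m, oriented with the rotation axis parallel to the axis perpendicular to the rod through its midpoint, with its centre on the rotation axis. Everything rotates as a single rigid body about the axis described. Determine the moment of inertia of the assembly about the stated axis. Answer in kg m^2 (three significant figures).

Rectangular plate: I_cm = (1/12)M(a²+b²) = (1/12)(0.356)[(0.554)² + (0.698)²] = 0.023559 kg m^2; centre at d = 0.14 m, so the parallel axis theorem gives I = 0.023559 + (0.356)(0.14)² = 0.030536 kg m^2.
Thin rod: I_cm = (1/12)ML² = (1/12)(4.71)(1.3)² = 0.66333 kg m^2; axis through the centre, so I = 0.66333 kg m^2.
Total I = 0.030536 + 0.66333 = 0.69386 kg m^2.

0.694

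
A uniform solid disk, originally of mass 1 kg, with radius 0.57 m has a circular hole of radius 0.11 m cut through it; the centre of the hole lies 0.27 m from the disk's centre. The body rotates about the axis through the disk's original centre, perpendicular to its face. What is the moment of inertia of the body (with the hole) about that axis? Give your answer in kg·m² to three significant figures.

0.160

Unpierced body about its centre: I₀ = (1/2)MR² = (1/2)(1)(0.57)² = 0.16245 kg·m².
The removed disk has mass m = M·(r/R)² = (1)(0.11/0.57)² = 0.037242 kg (same uniform areal density).
Its moment of inertia about the rotation axis (parallel-axis theorem): I_hole = (1/2)mr² + md² = (1/2)(0.037242)(0.11)² + (0.037242)(0.27)² = 0.0029403 kg·m².
Treating the hole as negative mass, I = I₀ − I_hole = 0.16245 − 0.0029403 = 0.15951 kg·m².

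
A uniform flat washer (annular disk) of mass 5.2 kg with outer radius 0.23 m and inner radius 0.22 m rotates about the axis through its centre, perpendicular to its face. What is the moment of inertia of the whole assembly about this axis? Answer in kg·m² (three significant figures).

0.263

I_cm = (1/2)M(R²+r²) = (1/2)(5.2)[(0.23)² + (0.22)²] = 0.26338 kg·m²; axis through the centre, so I = 0.26338 kg·m².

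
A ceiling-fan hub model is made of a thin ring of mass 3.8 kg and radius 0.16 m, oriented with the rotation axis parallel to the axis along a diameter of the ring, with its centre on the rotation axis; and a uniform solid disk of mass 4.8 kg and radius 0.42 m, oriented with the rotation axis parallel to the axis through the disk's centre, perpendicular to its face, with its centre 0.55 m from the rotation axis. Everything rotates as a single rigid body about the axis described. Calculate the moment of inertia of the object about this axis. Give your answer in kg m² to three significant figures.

Thin ring: I_cm = (1/2)MR² = (1/2)(3.8)(0.16)² = 0.04864 kg m²; axis through the centre, so I = 0.04864 kg m².
Solid disk: I_cm = (1/2)MR² = (1/2)(4.8)(0.42)² = 0.42336 kg m²; centre at d = 0.55 m, so the parallel axis theorem gives I = 0.42336 + (4.8)(0.55)² = 1.8754 kg m².
Total I = 0.04864 + 1.8754 = 1.924 kg m².

1.92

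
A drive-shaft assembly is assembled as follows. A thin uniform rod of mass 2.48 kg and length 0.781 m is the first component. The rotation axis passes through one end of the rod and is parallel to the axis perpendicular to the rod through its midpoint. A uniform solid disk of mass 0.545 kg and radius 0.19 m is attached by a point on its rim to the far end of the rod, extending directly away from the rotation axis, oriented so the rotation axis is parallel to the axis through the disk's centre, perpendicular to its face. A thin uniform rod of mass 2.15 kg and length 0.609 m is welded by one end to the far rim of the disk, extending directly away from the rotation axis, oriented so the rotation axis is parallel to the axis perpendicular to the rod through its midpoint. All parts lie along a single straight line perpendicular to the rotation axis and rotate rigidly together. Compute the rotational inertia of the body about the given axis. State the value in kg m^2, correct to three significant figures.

Thin rod: I_cm = (1/12)ML² = (1/12)(2.48)(0.781)² = 0.12606 kg m^2; centre at d = 0.3905 m, so I = I_cm + Md² gives I = 0.12606 + (2.48)(0.3905)² = 0.50423 kg m^2.
Solid disk: I_cm = (1/2)MR² = (1/2)(0.545)(0.19)² = 0.0098373 kg m^2; centre at d = 0.3905 + 0.3905 + 0.19 = 0.971 m, so I = I_cm + Md² gives I = 0.0098373 + (0.545)(0.971)² = 0.52369 kg m^2.
Thin rod: I_cm = (1/12)ML² = (1/12)(2.15)(0.609)² = 0.06645 kg m^2; centre at d = 0.3905 + 0.3905 + 0.19 + 0.19 + 0.3045 = 1.4655 m, so I = I_cm + Md² gives I = 0.06645 + (2.15)(1.4655)² = 4.684 kg m^2.
Total I = 0.50423 + 0.52369 + 4.684 = 5.7119 kg m^2.

5.71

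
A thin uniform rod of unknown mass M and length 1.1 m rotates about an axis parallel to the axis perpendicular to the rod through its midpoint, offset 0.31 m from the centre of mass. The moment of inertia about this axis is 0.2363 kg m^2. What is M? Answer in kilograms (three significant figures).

I = I_cm + Md² = (1/12)ML² + Md² = M·[0.0833333·(1.1)² + (0.31)²] = M·0.19693.
So M = 0.2363 / 0.19693 = 1.1999 kg.

1.20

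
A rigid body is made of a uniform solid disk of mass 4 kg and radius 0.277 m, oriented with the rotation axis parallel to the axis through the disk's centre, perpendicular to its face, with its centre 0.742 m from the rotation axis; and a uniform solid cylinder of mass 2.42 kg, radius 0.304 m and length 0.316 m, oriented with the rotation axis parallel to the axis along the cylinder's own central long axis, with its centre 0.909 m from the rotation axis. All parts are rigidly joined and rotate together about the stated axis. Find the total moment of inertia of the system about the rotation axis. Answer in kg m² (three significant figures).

4.47

Solid disk: I_cm = (1/2)MR² = (1/2)(4)(0.277)² = 0.15346 kg m²; centre at d = 0.742 m, so the parallel axis theorem gives I = 0.15346 + (4)(0.742)² = 2.3557 kg m².
Solid cylinder: I_cm = (1/2)MR² = (1/2)(2.42)(0.304)² = 0.11182 kg m²; centre at d = 0.909 m, so the parallel axis theorem gives I = 0.11182 + (2.42)(0.909)² = 2.1114 kg m².
Total I = 2.3557 + 2.1114 = 4.4671 kg m².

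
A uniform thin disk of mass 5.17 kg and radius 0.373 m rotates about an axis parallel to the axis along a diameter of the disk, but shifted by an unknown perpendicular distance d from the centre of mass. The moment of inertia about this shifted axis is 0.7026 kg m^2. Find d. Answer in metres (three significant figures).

About the centre-of-mass axis, I_cm = (1/4)MR² = (1/4)(5.17)(0.373)² = 0.17982 kg m^2.
Parallel axis theorem: I = I_cm + Md², so Md² = 0.7026 − 0.17982 = 0.52278 kg m^2.
d = √(0.52278 / 5.17) = 0.31799 m.

0.318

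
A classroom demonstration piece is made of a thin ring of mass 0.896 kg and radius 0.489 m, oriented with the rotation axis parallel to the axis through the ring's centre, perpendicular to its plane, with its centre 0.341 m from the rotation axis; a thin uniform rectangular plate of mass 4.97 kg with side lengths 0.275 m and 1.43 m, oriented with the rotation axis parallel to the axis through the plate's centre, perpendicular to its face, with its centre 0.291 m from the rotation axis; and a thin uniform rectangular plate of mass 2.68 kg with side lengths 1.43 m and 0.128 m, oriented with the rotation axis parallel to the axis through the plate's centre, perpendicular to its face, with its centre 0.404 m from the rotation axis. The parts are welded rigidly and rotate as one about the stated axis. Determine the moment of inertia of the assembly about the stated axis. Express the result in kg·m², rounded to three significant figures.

2.52

Thin ring: I_cm = MR² = (0.896)(0.489)² = 0.21425 kg·m²; centre at d = 0.341 m, so the parallel axis theorem gives I = 0.21425 + (0.896)(0.341)² = 0.31844 kg·m².
Rectangular plate: I_cm = (1/12)M(a²+b²) = (1/12)(4.97)[(0.275)² + (1.43)²] = 0.87825 kg·m²; centre at d = 0.291 m, so the parallel axis theorem gives I = 0.87825 + (4.97)(0.291)² = 1.2991 kg·m².
Rectangular plate: I_cm = (1/12)M(a²+b²) = (1/12)(2.68)[(1.43)² + (0.128)²] = 0.46035 kg·m²; centre at d = 0.404 m, so the parallel axis theorem gives I = 0.46035 + (2.68)(0.404)² = 0.89777 kg·m².
Total I = 0.31844 + 1.2991 + 0.89777 = 2.5153 kg·m².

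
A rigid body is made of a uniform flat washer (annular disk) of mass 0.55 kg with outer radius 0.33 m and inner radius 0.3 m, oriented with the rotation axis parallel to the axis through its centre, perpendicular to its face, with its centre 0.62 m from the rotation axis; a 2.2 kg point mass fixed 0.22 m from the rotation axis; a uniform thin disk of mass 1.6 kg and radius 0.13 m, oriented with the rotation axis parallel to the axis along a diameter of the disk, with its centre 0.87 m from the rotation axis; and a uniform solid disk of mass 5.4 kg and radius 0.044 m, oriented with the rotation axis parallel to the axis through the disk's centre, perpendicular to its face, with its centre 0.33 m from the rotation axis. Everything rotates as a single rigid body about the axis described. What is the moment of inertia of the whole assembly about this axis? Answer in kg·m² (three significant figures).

2.18

Annular disk: I_cm = (1/2)M(R²+r²) = (1/2)(0.55)[(0.33)² + (0.3)²] = 0.054698 kg·m²; centre at d = 0.62 m, so I = I_cm + Md² gives I = 0.054698 + (0.55)(0.62)² = 0.26612 kg·m².
Point mass: I_cm = 0; centre at d = 0.22 m, so I = I_cm + Md² gives I = 0 + (2.2)(0.22)² = 0.10648 kg·m².
Thin disk: I_cm = (1/4)MR² = (1/4)(1.6)(0.13)² = 0.00676 kg·m²; centre at d = 0.87 m, so I = I_cm + Md² gives I = 0.00676 + (1.6)(0.87)² = 1.2178 kg·m².
Solid disk: I_cm = (1/2)MR² = (1/2)(5.4)(0.044)² = 0.0052272 kg·m²; centre at d = 0.33 m, so I = I_cm + Md² gives I = 0.0052272 + (5.4)(0.33)² = 0.59329 kg·m².
Total I = 0.26612 + 0.10648 + 1.2178 + 0.59329 = 2.1837 kg·m².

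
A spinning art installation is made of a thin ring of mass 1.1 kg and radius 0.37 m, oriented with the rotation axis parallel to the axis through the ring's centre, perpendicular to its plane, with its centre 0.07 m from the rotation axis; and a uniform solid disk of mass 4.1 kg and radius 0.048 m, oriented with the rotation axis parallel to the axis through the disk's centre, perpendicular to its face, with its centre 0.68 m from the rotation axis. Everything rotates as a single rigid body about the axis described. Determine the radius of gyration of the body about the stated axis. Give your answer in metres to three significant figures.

Thin ring: I_cm = MR² = (1.1)(0.37)² = 0.15059 kg m^2; centre at d = 0.07 m, so I = I_cm + Md² gives I = 0.15059 + (1.1)(0.07)² = 0.15598 kg m^2.
Solid disk: I_cm = (1/2)MR² = (1/2)(4.1)(0.048)² = 0.0047232 kg m^2; centre at d = 0.68 m, so I = I_cm + Md² gives I = 0.0047232 + (4.1)(0.68)² = 1.9006 kg m^2.
Total I = 2.0565 kg m^2; total mass M = 5.2 kg.
k = √(I/M) = √(2.0565/5.2) = 0.62888 m.

0.629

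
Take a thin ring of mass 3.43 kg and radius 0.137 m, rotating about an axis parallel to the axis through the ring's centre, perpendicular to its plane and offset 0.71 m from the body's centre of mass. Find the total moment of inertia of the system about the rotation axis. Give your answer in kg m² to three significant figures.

I_cm = MR² = (3.43)(0.137)² = 0.064378 kg m²; centre at d = 0.71 m, so the parallel axis theorem gives I = 0.064378 + (3.43)(0.71)² = 1.7934 kg m².

1.79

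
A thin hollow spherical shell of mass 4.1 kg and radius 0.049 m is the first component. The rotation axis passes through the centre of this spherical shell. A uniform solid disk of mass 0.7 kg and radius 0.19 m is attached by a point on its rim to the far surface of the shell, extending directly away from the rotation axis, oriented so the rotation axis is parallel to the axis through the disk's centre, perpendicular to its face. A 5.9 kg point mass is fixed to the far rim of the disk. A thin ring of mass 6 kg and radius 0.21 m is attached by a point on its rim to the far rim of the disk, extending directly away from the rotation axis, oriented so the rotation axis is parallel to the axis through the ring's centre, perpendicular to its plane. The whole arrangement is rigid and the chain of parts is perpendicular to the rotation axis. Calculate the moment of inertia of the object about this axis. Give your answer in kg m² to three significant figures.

Spherical shell: I_cm = (2/3)MR² = (2/3)(4.1)(0.049)² = 0.0065627 kg m²; axis through the centre, so I = 0.0065627 kg m².
Solid disk: I_cm = (1/2)MR² = (1/2)(0.7)(0.19)² = 0.012635 kg m²; centre at d = 0.049 + 0.19 = 0.239 m, so I = I_cm + Md² gives I = 0.012635 + (0.7)(0.239)² = 0.05262 kg m².
Point mass: I_cm = 0; centre at d = 0.049 + 0.19 + 0.19 = 0.429 m, so I = I_cm + Md² gives I = 0 + (5.9)(0.429)² = 1.0858 kg m².
Thin ring: I_cm = MR² = (6)(0.21)² = 0.2646 kg m²; centre at d = 0.049 + 0.19 + 0.19 + 0.21 = 0.639 m, so I = I_cm + Md² gives I = 0.2646 + (6)(0.639)² = 2.7145 kg m².
Total I = 0.0065627 + 0.05262 + 1.0858 + 2.7145 = 3.8596 kg m².

3.86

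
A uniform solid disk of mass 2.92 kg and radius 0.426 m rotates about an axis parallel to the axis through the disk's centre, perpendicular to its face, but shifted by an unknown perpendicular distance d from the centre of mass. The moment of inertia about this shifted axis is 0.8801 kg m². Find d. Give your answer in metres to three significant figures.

0.459

About the centre-of-mass axis, I_cm = (1/2)MR² = (1/2)(2.92)(0.426)² = 0.26495 kg m².
Parallel axis theorem: I = I_cm + Md², so Md² = 0.8801 − 0.26495 = 0.61515 kg m².
d = √(0.61515 / 2.92) = 0.45898 m.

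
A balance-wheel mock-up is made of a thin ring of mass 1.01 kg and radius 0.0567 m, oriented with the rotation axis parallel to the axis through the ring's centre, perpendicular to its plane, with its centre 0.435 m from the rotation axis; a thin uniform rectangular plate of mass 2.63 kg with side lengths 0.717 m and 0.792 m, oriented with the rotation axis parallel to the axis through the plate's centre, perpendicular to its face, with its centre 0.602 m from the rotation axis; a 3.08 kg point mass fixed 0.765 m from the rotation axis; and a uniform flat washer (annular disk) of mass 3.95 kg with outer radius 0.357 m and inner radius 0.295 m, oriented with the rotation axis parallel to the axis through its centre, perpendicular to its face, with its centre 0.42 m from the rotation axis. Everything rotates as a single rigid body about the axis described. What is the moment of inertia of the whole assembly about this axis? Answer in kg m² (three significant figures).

Thin ring: I_cm = MR² = (1.01)(0.0567)² = 0.003247 kg m²; centre at d = 0.435 m, so the parallel axis theorem gives I = 0.003247 + (1.01)(0.435)² = 0.19436 kg m².
Rectangular plate: I_cm = (1/12)M(a²+b²) = (1/12)(2.63)[(0.717)² + (0.792)²] = 0.25015 kg m²; centre at d = 0.602 m, so the parallel axis theorem gives I = 0.25015 + (2.63)(0.602)² = 1.2033 kg m².
Point mass: I_cm = 0; centre at d = 0.765 m, so the parallel axis theorem gives I = 0 + (3.08)(0.765)² = 1.8025 kg m².
Annular disk: I_cm = (1/2)M(R²+r²) = (1/2)(3.95)[(0.357)² + (0.295)²] = 0.42359 kg m²; centre at d = 0.42 m, so the parallel axis theorem gives I = 0.42359 + (3.95)(0.42)² = 1.1204 kg m².
Total I = 0.19436 + 1.2033 + 1.8025 + 1.1204 = 4.3205 kg m².

4.32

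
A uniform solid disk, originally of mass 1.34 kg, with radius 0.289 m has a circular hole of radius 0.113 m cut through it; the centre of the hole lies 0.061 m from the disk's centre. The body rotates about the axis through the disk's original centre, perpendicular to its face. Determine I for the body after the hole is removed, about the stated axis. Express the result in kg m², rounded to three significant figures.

0.0539

Unpierced body about its centre: I₀ = (1/2)MR² = (1/2)(1.34)(0.289)² = 0.055959 kg m².
The removed disk has mass m = M·(r/R)² = (1.34)(0.113/0.289)² = 0.20486 kg (same uniform areal density).
Its moment of inertia about the rotation axis (parallel-axis theorem): I_hole = (1/2)mr² + md² = (1/2)(0.20486)(0.113)² + (0.20486)(0.061)² = 0.0020703 kg m².
Treating the hole as negative mass, I = I₀ − I_hole = 0.055959 − 0.0020703 = 0.053889 kg m².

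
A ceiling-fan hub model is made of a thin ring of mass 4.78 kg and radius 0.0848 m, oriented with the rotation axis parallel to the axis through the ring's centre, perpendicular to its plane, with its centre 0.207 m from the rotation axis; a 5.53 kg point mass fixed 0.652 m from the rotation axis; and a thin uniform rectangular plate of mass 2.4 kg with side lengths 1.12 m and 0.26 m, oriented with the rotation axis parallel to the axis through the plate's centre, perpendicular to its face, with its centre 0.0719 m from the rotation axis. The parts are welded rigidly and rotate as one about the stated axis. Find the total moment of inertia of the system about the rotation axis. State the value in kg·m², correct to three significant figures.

2.87

Thin ring: I_cm = MR² = (4.78)(0.0848)² = 0.034373 kg·m²; centre at d = 0.207 m, so the parallel axis theorem gives I = 0.034373 + (4.78)(0.207)² = 0.23919 kg·m².
Point mass: I_cm = 0; centre at d = 0.652 m, so the parallel axis theorem gives I = 0 + (5.53)(0.652)² = 2.3508 kg·m².
Rectangular plate: I_cm = (1/12)M(a²+b²) = (1/12)(2.4)[(1.12)² + (0.26)²] = 0.2644 kg·m²; centre at d = 0.0719 m, so the parallel axis theorem gives I = 0.2644 + (2.4)(0.0719)² = 0.27681 kg·m².
Total I = 0.23919 + 2.3508 + 0.27681 = 2.8668 kg·m².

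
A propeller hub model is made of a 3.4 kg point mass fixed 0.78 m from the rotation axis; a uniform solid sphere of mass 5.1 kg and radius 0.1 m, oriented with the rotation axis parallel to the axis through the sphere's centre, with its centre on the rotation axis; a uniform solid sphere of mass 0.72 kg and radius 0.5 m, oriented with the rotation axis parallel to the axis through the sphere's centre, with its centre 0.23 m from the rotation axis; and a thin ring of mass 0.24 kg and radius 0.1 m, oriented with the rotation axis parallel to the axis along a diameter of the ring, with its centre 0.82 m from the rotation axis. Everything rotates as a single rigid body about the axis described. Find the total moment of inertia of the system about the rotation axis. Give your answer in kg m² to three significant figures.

2.36

Point mass: I_cm = 0; centre at d = 0.78 m, so I = I_cm + Md² gives I = 0 + (3.4)(0.78)² = 2.0686 kg m².
Solid sphere: I_cm = (2/5)MR² = (2/5)(5.1)(0.1)² = 0.0204 kg m²; axis through the centre, so I = 0.0204 kg m².
Solid sphere: I_cm = (2/5)MR² = (2/5)(0.72)(0.5)² = 0.072 kg m²; centre at d = 0.23 m, so I = I_cm + Md² gives I = 0.072 + (0.72)(0.23)² = 0.11009 kg m².
Thin ring: I_cm = (1/2)MR² = (1/2)(0.24)(0.1)² = 0.0012 kg m²; centre at d = 0.82 m, so I = I_cm + Md² gives I = 0.0012 + (0.24)(0.82)² = 0.16258 kg m².
Total I = 2.0686 + 0.0204 + 0.11009 + 0.16258 = 2.3616 kg m².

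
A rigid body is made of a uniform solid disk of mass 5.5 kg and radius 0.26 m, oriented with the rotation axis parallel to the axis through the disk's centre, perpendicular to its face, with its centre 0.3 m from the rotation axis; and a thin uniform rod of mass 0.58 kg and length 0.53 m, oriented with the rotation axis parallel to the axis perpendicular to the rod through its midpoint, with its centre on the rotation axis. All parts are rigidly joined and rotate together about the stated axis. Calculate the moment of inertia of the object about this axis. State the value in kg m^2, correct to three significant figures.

Solid disk: I_cm = (1/2)MR² = (1/2)(5.5)(0.26)² = 0.1859 kg m^2; centre at d = 0.3 m, so the parallel axis theorem gives I = 0.1859 + (5.5)(0.3)² = 0.6809 kg m^2.
Thin rod: I_cm = (1/12)ML² = (1/12)(0.58)(0.53)² = 0.013577 kg m^2; axis through the centre, so I = 0.013577 kg m^2.
Total I = 0.6809 + 0.013577 = 0.69448 kg m^2.

0.694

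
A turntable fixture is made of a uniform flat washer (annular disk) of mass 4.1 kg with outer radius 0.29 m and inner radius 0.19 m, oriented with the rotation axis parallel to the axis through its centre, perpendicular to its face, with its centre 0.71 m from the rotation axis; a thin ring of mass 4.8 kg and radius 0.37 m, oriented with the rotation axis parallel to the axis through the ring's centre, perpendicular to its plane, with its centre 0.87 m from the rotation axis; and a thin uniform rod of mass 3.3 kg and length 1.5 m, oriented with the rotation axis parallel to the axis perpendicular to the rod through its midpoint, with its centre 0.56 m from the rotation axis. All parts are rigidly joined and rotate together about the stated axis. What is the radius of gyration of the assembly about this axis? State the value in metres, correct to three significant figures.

Annular disk: I_cm = (1/2)M(R²+r²) = (1/2)(4.1)[(0.29)² + (0.19)²] = 0.24641 kg m²; centre at d = 0.71 m, so I = I_cm + Md² gives I = 0.24641 + (4.1)(0.71)² = 2.3132 kg m².
Thin ring: I_cm = MR² = (4.8)(0.37)² = 0.65712 kg m²; centre at d = 0.87 m, so I = I_cm + Md² gives I = 0.65712 + (4.8)(0.87)² = 4.2902 kg m².
Thin rod: I_cm = (1/12)ML² = (1/12)(3.3)(1.5)² = 0.61875 kg m²; centre at d = 0.56 m, so I = I_cm + Md² gives I = 0.61875 + (3.3)(0.56)² = 1.6536 kg m².
Total I = 8.2571 kg m²; total mass M = 12.2 kg.
k = √(I/M) = √(8.2571/12.2) = 0.82269 m.

0.823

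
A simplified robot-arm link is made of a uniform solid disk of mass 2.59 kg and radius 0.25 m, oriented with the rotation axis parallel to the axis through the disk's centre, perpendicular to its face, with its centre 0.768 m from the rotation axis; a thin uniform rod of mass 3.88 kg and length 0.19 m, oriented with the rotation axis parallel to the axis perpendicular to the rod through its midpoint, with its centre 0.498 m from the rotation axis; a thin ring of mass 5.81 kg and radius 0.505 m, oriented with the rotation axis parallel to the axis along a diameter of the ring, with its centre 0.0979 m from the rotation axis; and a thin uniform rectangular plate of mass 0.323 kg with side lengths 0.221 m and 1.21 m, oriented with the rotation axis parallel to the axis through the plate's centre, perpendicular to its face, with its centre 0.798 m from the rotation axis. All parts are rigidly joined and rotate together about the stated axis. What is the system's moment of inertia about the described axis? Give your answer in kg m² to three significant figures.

3.63

Solid disk: I_cm = (1/2)MR² = (1/2)(2.59)(0.25)² = 0.080937 kg m²; centre at d = 0.768 m, so I = I_cm + Md² gives I = 0.080937 + (2.59)(0.768)² = 1.6086 kg m².
Thin rod: I_cm = (1/12)ML² = (1/12)(3.88)(0.19)² = 0.011672 kg m²; centre at d = 0.498 m, so I = I_cm + Md² gives I = 0.011672 + (3.88)(0.498)² = 0.97393 kg m².
Thin ring: I_cm = (1/2)MR² = (1/2)(5.81)(0.505)² = 0.74085 kg m²; centre at d = 0.0979 m, so I = I_cm + Md² gives I = 0.74085 + (5.81)(0.0979)² = 0.79653 kg m².
Rectangular plate: I_cm = (1/12)M(a²+b²) = (1/12)(0.323)[(0.221)² + (1.21)²] = 0.040723 kg m²; centre at d = 0.798 m, so I = I_cm + Md² gives I = 0.040723 + (0.323)(0.798)² = 0.24641 kg m².
Total I = 1.6086 + 0.97393 + 0.79653 + 0.24641 = 3.6255 kg m².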